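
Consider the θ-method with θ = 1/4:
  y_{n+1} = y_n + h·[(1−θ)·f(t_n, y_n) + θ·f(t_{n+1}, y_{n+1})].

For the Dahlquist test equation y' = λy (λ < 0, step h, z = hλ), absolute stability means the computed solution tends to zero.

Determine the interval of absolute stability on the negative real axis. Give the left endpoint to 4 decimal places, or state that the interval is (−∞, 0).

Test eqn y'=λy, z=hλ:
  y_{n+1} = y_n + z·[3/4·y_n + 1/4·y_{n+1}] ⇒ (1 − 1/4z)y_{n+1} = (1 + 3/4z)y_n
  so R(z) = (1 + 3/4z)/(1 − 1/4z).

Need |R(x)|<1, x<0.
x=-0.41: |R|=0.6281
R=−1: 1+3/4x = −1+1/4x ⇒ -1/2x=2 ⇒ x=2/(-1/2)=-4.0000
Confirm numerically:
  x=-2.520: |R|=0.54601 <1
  x=-2.140: |R|=0.39414 <1
  x=-2.079: |R|=0.36799 <1
  x=-4.537: |R|=1.12581 >1
  x=-4.258: |R|=1.06248 >1
  x=-4.075: |R|=1.01858 >1
Interval (-4.0000, 0).

(-4.0000, 0).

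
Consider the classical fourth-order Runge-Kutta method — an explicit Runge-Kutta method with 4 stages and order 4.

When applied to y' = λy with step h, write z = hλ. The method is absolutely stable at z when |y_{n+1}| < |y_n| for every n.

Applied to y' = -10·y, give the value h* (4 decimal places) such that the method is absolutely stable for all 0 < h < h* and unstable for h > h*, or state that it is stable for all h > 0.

(-2.7853,0); λ=-10 ⇒ h* = 0.2785.

Test eqn y'=λy, z=hλ:
  order 4, 4-stage ⇒ R(z)=1+z+z^2/2+z^3/6+z^4/24
  (e.g. R(-1.73)=0.27672, |R|=0.27672)

Solve |R(x)|<1 on ℝ⁻.
x=-1.73: |R|=0.2767
|R(-1.94)|=0.3151 |R(-1.3)|=0.2978 |R(-1.26)|=0.3054
Bisect:
  x_lo=-3.1673 |R|=1.7462  x_hi=-0.3885 |R|=0.6781
  mid=-1.77790 |R|=0.28224 →hi
  mid=-2.47260 |R|=0.62221 →hi
  mid=-2.81995 |R|=1.05351 →lo
  mid=-2.64627 |R|=0.80985 →hi
  mid=-2.73311 |R|=0.92413 →hi
  mid=-2.77653 |R|=0.98686 →hi
  mid=-2.79824 |R|=1.01969 →lo
  mid=-2.78738 |R|=1.00315 →lo
  ...
  [-2.78535,-2.78518] ⇒ x*=-2.7853
Interval (-2.7853, 0).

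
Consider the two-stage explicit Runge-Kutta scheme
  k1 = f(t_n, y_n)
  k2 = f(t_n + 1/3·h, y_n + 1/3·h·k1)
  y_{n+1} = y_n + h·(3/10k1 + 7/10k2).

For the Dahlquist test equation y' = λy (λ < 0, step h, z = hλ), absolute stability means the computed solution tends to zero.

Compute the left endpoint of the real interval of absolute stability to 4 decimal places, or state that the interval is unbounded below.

z* = -4.2857.

On y'=λy, z=hλ:
  k1=λy_n ⇒ h·k1=z·y_n;  k2=λ(1+1/3z)y_n ⇒ h·k2=z(1+1/3z)y_n
  y_{n+1}/y_n = 1 + 3/10z + 7/10z(1+1/3z) = 1 + z + 7/30z²
  R(z) = 1 + z + 7/30z².

Find x<0 with |R(x)|<1.
x=-0.91: |R|=0.2832
R=1: x+7/30x²=0 ⇒ x=−30/7=-4.2857; min R=1−1/(4·7/30)=-0.0714>−1
Confirm numerically:
  x=-3.729: |R|=0.51560 <1
  x=-2.628: |R|=0.01651 <1
  x=-2.262: |R|=0.06812 <1
  x=-4.716: |R|=1.47349 >1
  x=-4.371: |R|=1.08698 >1
Interval (-4.2857, 0).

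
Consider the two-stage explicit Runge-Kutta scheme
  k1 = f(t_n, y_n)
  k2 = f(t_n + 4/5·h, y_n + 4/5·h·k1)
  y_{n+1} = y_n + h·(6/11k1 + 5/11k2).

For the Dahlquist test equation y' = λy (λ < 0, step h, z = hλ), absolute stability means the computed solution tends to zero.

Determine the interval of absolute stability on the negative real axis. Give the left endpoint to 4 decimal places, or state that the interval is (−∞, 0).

z∈(-2.7500,0).

Test eqn y'=λy, z=hλ:
  k1=λy_n ⇒ h·k1=z·y_n;  k2=λ(1+4/5z)y_n ⇒ h·k2=z(1+4/5z)y_n
  y_{n+1}/y_n = 1 + 6/11z + 5/11z(1+4/5z) = 1 + z + 4/11z²
  ⇒ R(z) = 1 + z + 4/11z².

Need |R(x)|<1, x<0.
x=-1.6: |R|=0.3309
R=1: x+4/11x²=0 ⇒ x=−11/4=-2.7500; min R=1−1/(4·4/11)=0.3125>−1
Confirm numerically:
  x=-2.530: |R|=0.79760 <1
  x=-2.200: |R|=0.56000 <1
  x=-1.869: |R|=0.40124 <1
  x=-1.684: |R|=0.34722 <1
  x=-3.275: |R|=1.62523 >1
  x=-3.139: |R|=1.44403 >1
  x=-3.066: |R|=1.35231 >1
Stable set (-2.7500, 0).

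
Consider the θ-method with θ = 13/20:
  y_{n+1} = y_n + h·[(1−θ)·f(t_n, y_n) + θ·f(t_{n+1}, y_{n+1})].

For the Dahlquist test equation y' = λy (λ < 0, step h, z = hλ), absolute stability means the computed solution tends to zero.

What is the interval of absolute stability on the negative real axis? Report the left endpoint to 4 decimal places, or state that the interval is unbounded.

On y'=λy, z=hλ:
  y_{n+1} = y_n + z·[7/20·y_n + 13/20·y_{n+1}] ⇒ (1 − 13/20z)y_{n+1} = (1 + 7/20z)y_n
  so R(z) = (1 + 7/20z)/(1 − 13/20z).

Solve |R(x)|<1 on ℝ⁻.
x=-1.63: |R|=0.2085
x=-2: |R|=0.1304
x=-10: |R|=0.3333
x=-100: |R|=0.5152
θ=13/20≥1/2 ⇒ |1+7/20x|<|1−13/20x| ∀x<0 ⇒ stable on all of ℝ⁻.

interval (−∞, 0).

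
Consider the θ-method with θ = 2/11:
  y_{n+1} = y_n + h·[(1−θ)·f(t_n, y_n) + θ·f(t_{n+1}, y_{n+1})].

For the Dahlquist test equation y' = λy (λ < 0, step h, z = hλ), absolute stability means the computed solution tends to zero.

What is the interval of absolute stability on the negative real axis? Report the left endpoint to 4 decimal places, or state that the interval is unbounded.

On y'=λy, z=hλ:
  y_{n+1} = y_n + z·[9/11·y_n + 2/11·y_{n+1}] ⇒ (1 − 2/11z)y_{n+1} = (1 + 9/11z)y_n
  R(z) = (1 + 9/11z)/(1 − 2/11z).

Boundary: |R(x)|=1, x<0.
x=-0.63: |R|=0.4347
R=−1: 1+9/11x = −1+2/11x ⇒ -7/11x=2 ⇒ x=2/(-7/11)=-3.1429
Confirm numerically:
  x=-2.979: |R|=0.93236 <1
  x=-2.211: |R|=0.57703 <1
  x=-1.588: |R|=0.23222 <1
  x=-1.332: |R|=0.07231 <1
  x=-3.668: |R|=1.20048 >1
  x=-3.352: |R|=1.08269 >1
  x=-3.284: |R|=1.05624 >1
So |R|<1 on (-3.1429, 0).

z∈(-3.1429,0).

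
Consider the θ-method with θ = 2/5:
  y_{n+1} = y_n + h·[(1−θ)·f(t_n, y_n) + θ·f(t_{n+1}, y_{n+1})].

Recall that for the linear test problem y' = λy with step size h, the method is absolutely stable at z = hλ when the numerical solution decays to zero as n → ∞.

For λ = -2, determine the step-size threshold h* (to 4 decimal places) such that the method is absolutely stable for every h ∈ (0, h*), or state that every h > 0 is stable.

(-10.0000,0); λ=-2 ⇒ h* = (10)/2 = 5.0000.

With y'=λy (z=hλ):
  y_{n+1} = y_n + z·[3/5·y_n + 2/5·y_{n+1}] ⇒ (1 − 2/5z)y_{n+1} = (1 + 3/5z)y_n
  R(z) = (1 + 3/5z)/(1 − 2/5z).

Find x<0 with |R(x)|<1.
x=-1.32: |R|=0.1361
R=−1: 1+3/5x = −1+2/5x ⇒ -1/5x=2 ⇒ x=2/(-1/5)=-10.0000
Confirm numerically:
  x=-9.123: |R|=0.96227 <1
  x=-7.740: |R|=0.88965 <1
  x=-6.252: |R|=0.78588 <1
  x=-4.771: |R|=0.64042 <1
  x=-10.536: |R|=1.02056 >1
  x=-10.238: |R|=1.00934 >1
  x=-10.211: |R|=1.00830 >1
Interval (-10.0000, 0).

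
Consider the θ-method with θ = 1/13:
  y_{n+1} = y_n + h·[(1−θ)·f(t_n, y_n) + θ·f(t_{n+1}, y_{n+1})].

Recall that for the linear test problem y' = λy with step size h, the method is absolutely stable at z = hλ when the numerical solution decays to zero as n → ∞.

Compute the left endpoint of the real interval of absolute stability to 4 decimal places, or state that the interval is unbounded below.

z* = -2.3636.

On y'=λy, z=hλ:
  y_{n+1} = y_n + z·[12/13·y_n + 1/13·y_{n+1}] ⇒ (1 − 1/13z)y_{n+1} = (1 + 12/13z)y_n
  ⇒ R(z) = (1 + 12/13z)/(1 − 1/13z).

Boundary: |R(x)|=1, x<0.
x=-0.42: |R|=0.5931
R=−1: 1+12/13x = −1+1/13x ⇒ -11/13x=2 ⇒ x=2/(-11/13)=-2.3636
Confirm numerically:
  x=-2.225: |R|=0.89984 <1
  x=-1.788: |R|=0.57181 <1
  x=-1.631: |R|=0.44918 <1
  x=-2.797: |R|=1.30177 >1
  x=-2.747: |R|=1.26780 >1
  x=-2.631: |R|=1.18815 >1
So |R|<1 on (-2.3636, 0).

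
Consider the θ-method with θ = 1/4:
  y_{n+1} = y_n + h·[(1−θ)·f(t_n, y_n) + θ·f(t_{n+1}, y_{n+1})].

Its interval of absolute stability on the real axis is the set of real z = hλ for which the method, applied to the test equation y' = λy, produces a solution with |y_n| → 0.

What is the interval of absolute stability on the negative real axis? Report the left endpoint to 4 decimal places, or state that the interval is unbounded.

Test eqn y'=λy, z=hλ:
  y_{n+1} = y_n + z·[3/4·y_n + 1/4·y_{n+1}] ⇒ (1 − 1/4z)y_{n+1} = (1 + 3/4z)y_n
  so R(z) = (1 + 3/4z)/(1 − 1/4z).

Boundary: |R(x)|=1, x<0.
x=-1.01: |R|=0.1936
R=−1: 1+3/4x = −1+1/4x ⇒ -1/2x=2 ⇒ x=2/(-1/2)=-4.0000
Confirm numerically:
  x=-3.457: |R|=0.85437 <1
  x=-2.719: |R|=0.61869 <1
  x=-2.617: |R|=0.58199 <1
  x=-2.566: |R|=0.56320 <1
  x=-4.557: |R|=1.13019 >1
  x=-4.513: |R|=1.12052 >1
  x=-4.423: |R|=1.10044 >1
Interval (-4.0000, 0).

z∈(-4.0000,0).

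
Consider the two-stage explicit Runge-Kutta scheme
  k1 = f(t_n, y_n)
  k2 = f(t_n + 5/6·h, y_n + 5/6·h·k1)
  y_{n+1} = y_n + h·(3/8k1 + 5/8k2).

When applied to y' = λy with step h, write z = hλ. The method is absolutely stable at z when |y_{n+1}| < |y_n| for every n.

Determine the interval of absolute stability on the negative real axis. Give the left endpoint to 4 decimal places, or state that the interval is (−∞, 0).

On y'=λy, z=hλ:
  k1=λy_n ⇒ h·k1=z·y_n;  k2=λ(1+5/6z)y_n ⇒ h·k2=z(1+5/6z)y_n
  y_{n+1}/y_n = 1 + 3/8z + 5/8z(1+5/6z) = 1 + z + 25/48z²
  Hence R(z) = 1 + z + 25/48z².

Boundary: |R(x)|=1, x<0.
x=-1.36: |R|=0.6033
R=1: x+25/48x²=0 ⇒ x=−48/25=-1.9200; min R=1−1/(4·25/48)=0.5200>−1
Confirm numerically:
  x=-1.602: |R|=0.73467 <1
  x=-1.234: |R|=0.55910 <1
  x=-0.959: |R|=0.52000 <1
  x=-0.947: |R|=0.52009 <1
  x=-2.419: |R|=1.62869 >1
  x=-2.079: |R|=1.17217 >1
Interval (-1.9200, 0).

z∈(-1.9200,0).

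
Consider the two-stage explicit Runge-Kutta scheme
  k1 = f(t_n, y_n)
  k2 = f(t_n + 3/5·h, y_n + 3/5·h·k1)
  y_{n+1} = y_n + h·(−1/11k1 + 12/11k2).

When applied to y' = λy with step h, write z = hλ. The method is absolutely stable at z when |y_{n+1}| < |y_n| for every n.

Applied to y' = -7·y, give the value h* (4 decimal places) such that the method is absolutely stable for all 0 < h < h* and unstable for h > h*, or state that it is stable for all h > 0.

Test eqn y'=λy, z=hλ:
  k1=λy_n ⇒ h·k1=z·y_n;  k2=λ(1+3/5z)y_n ⇒ h·k2=z(1+3/5z)y_n
  y_{n+1}/y_n = 1 − 1/11z + 12/11z(1+3/5z) = 1 + z + 36/55z²
  ⇒ R(z) = 1 + z + 36/55z².

Boundary: |R(x)|=1, x<0.
x=-1.36: |R|=0.8506
R=1: x+36/55x²=0 ⇒ x=−55/36=-1.5278; min R=1−1/(4·36/55)=0.6181>−1
Confirm numerically:
  x=-1.440: |R|=0.91727 <1
  x=-1.313: |R|=0.81542 <1
  x=-0.707: |R|=0.62017 <1
  x=-2.093: |R|=1.77433 >1
  x=-2.047: |R|=1.69568 >1
  x=-1.853: |R|=1.39445 >1
So |R|<1 on (-1.5278, 0).

(-1.5278,0); λ=-7 ⇒ h* = (55/36)/7 = 0.2183.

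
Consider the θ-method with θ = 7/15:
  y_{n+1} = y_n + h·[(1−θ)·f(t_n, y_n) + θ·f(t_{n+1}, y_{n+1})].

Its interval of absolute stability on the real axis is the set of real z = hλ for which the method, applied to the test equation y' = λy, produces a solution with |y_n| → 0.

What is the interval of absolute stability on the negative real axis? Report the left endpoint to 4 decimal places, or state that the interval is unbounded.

With y'=λy (z=hλ):
  y_{n+1} = y_n + z·[8/15·y_n + 7/15·y_{n+1}] ⇒ (1 − 7/15z)y_{n+1} = (1 + 8/15z)y_n
  Hence R(z) = (1 + 8/15z)/(1 − 7/15z).

Solve |R(x)|<1 on ℝ⁻.
x=-0.33: |R|=0.7140
R=−1: 1+8/15x = −1+7/15x ⇒ -1/15x=2 ⇒ x=2/(-1/15)=-30.0000
Confirm numerically:
  x=-26.834: |R|=0.98439 <1
  x=-25.238: |R|=0.97515 <1
  x=-22.129: |R|=0.95367 <1
  x=-16.841: |R|=0.90098 <1
  x=-30.579: |R|=1.00253 >1
  x=-30.573: |R|=1.00250 >1
  x=-30.077: |R|=1.00034 >1
Interval (-30.0000, 0).

z∈(-30.0000,0).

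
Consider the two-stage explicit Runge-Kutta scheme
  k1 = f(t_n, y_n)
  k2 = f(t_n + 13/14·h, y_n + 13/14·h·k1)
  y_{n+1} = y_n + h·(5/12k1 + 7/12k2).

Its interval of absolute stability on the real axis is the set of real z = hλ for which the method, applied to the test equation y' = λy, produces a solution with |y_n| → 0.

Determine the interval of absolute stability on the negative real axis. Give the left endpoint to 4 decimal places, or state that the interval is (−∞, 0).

Test eqn y'=λy, z=hλ:
  k1=λy_n ⇒ h·k1=z·y_n;  k2=λ(1+13/14z)y_n ⇒ h·k2=z(1+13/14z)y_n
  y_{n+1}/y_n = 1 + 5/12z + 7/12z(1+13/14z) = 1 + z + 13/24z²
  so R(z) = 1 + z + 13/24z².

Find x<0 with |R(x)|<1.
x=-0.93: |R|=0.5385
R=1: x+13/24x²=0 ⇒ x=−24/13=-1.8462; min R=1−1/(4·13/24)=0.5385>−1
Confirm numerically:
  x=-1.472: |R|=0.70167 <1
  x=-1.077: |R|=0.55129 <1
  x=-1.061: |R|=0.54877 <1
  x=-2.142: |R|=1.34326 >1
  x=-2.015: |R|=1.18429 >1
Stable set (-1.8462, 0).

z∈(-1.8462,0).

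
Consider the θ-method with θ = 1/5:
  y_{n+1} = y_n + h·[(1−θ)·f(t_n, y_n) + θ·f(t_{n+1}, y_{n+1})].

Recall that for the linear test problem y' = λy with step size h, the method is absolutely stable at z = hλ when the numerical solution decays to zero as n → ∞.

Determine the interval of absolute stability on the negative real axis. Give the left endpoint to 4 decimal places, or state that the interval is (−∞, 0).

On y'=λy, z=hλ:
  y_{n+1} = y_n + z·[4/5·y_n + 1/5·y_{n+1}] ⇒ (1 − 1/5z)y_{n+1} = (1 + 4/5z)y_n
  so R(z) = (1 + 4/5z)/(1 − 1/5z).

Solve |R(x)|<1 on ℝ⁻.
x=-1.61: |R|=0.2179
R=−1: 1+4/5x = −1+1/5x ⇒ -3/5x=2 ⇒ x=2/(-3/5)=-3.3333
Confirm numerically:
  x=-3.133: |R|=0.92610 <1
  x=-2.346: |R|=0.59679 <1
  x=-1.363: |R|=0.07104 <1
  x=-3.706: |R|=1.12842 >1
  x=-3.586: |R|=1.08828 >1
So |R|<1 on (-3.3333, 0).

(-3.3333, 0).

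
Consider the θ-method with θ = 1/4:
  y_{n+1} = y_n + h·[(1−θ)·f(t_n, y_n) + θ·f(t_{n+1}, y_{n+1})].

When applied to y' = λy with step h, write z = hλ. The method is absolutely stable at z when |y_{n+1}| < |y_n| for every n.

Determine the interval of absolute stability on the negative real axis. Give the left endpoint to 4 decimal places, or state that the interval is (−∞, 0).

On y'=λy, z=hλ:
  y_{n+1} = y_n + z·[3/4·y_n + 1/4·y_{n+1}] ⇒ (1 − 1/4z)y_{n+1} = (1 + 3/4z)y_n
  Hence R(z) = (1 + 3/4z)/(1 − 1/4z).

Need |R(x)|<1, x<0.
x=-1.41: |R|=0.0425
R=−1: 1+3/4x = −1+1/4x ⇒ -1/2x=2 ⇒ x=2/(-1/2)=-4.0000
Confirm numerically:
  x=-3.782: |R|=0.94397 <1
  x=-2.830: |R|=0.65739 <1
  x=-2.631: |R|=0.58709 <1
  x=-2.540: |R|=0.55352 <1
  x=-4.172: |R|=1.04209 >1
  x=-4.092: |R|=1.02274 >1
So |R|<1 on (-4.0000, 0).

z∈(-4.0000,0).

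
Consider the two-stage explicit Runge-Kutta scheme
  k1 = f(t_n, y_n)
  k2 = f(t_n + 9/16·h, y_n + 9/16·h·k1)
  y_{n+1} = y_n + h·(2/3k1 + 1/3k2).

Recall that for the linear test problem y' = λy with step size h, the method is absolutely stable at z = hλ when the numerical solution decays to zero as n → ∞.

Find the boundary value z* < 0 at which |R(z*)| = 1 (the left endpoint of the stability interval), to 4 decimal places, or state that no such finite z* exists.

Test eqn y'=λy, z=hλ:
  k1=λy_n ⇒ h·k1=z·y_n;  k2=λ(1+9/16z)y_n ⇒ h·k2=z(1+9/16z)y_n
  y_{n+1}/y_n = 1 + 2/3z + 1/3z(1+9/16z) = 1 + z + 3/16z²
  so R(z) = 1 + z + 3/16z².

Find x<0 with |R(x)|<1.
x=-0.93: |R|=0.2322
R=1: x+3/16x²=0 ⇒ x=−16/3=-5.3333; min R=1−1/(4·3/16)=-0.3333>−1
Confirm numerically:
  x=-5.229: |R|=0.89771 <1
  x=-3.530: |R|=0.19358 <1
  x=-3.312: |R|=0.25525 <1
  x=-2.157: |R|=0.28463 <1
  x=-5.889: |R|=1.61356 >1
  x=-5.714: |R|=1.40784 >1
  x=-5.378: |R|=1.04504 >1
Interval (-5.3333, 0).

left endpoint -5.3333.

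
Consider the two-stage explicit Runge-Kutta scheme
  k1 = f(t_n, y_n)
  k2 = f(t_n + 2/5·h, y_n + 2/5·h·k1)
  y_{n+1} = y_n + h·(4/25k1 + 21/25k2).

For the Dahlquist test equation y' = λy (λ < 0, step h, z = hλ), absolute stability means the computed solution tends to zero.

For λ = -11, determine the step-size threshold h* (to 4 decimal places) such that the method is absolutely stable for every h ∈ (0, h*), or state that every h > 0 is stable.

(-2.9762,0); λ=-11 ⇒ h* = (125/42)/11 = 0.2706.

Test eqn y'=λy, z=hλ:
  k1=λy_n ⇒ h·k1=z·y_n;  k2=λ(1+2/5z)y_n ⇒ h·k2=z(1+2/5z)y_n
  y_{n+1}/y_n = 1 + 4/25z + 21/25z(1+2/5z) = 1 + z + 42/125z²
  R(z) = 1 + z + 42/125z².

Need |R(x)|<1, x<0.
x=-0.93: |R|=0.3606
R=1: x+42/125x²=0 ⇒ x=−125/42=-2.9762; min R=1−1/(4·42/125)=0.2560>−1
Confirm numerically:
  x=-2.187: |R|=0.42008 <1
  x=-2.033: |R|=0.35572 <1
  x=-1.770: |R|=0.28265 <1
  x=-3.412: |R|=1.49963 >1
  x=-3.229: |R|=1.27428 >1
So |R|<1 on (-2.9762, 0).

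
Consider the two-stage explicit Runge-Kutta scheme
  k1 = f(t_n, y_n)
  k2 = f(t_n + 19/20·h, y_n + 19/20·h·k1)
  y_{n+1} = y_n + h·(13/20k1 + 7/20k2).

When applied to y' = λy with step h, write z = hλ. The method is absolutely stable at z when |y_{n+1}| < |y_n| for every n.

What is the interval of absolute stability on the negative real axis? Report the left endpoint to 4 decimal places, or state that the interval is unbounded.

With y'=λy (z=hλ):
  k1=λy_n ⇒ h·k1=z·y_n;  k2=λ(1+19/20z)y_n ⇒ h·k2=z(1+19/20z)y_n
  y_{n+1}/y_n = 1 + 13/20z + 7/20z(1+19/20z) = 1 + z + 133/400z²
  ⇒ R(z) = 1 + z + 133/400z².

Need |R(x)|<1, x<0.
x=-0.47: |R|=0.6034
R=1: x+133/400x²=0 ⇒ x=−400/133=-3.0075; min R=1−1/(4·133/400)=0.2481>−1
Confirm numerically:
  x=-2.798: |R|=0.80508 <1
  x=-2.750: |R|=0.76453 <1
  x=-2.550: |R|=0.61208 <1
  x=-1.216: |R|=0.27565 <1
  x=-3.292: |R|=1.31139 >1
  x=-3.262: |R|=1.27601 >1
Stable set (-3.0075, 0).

z∈(-3.0075,0).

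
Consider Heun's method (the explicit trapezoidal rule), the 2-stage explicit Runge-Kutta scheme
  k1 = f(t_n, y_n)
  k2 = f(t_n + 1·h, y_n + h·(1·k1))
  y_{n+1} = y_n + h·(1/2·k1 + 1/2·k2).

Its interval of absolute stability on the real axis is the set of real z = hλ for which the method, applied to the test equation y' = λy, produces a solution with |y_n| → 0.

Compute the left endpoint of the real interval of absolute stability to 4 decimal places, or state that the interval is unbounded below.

On y'=λy, z=hλ:
  order 2, 2-stage ⇒ R(z)=1+z+z^2/2
  (e.g. R(-0.92)=0.50320, |R|=0.50320)

Need |R(x)|<1, x<0.
x=-0.92: |R|=0.5032
|R(-1.67)|=0.7244 |R(-1.56)|=0.6568 |R(-0.82)|=0.5162
Bisect:
  x_lo=-2.8767 |R|=2.2609  x_hi=-0.3325 |R|=0.7228
  mid=-1.60457 |R|=0.68275 →hi
  mid=-2.24062 |R|=1.26956 →lo
  mid=-1.92259 |R|=0.92559 →hi
  mid=-2.08160 |R|=1.08493 →lo
  mid=-2.00210 |R|=1.00210 →lo
  mid=-1.96234 |R|=0.96305 →hi
  mid=-1.98222 |R|=0.98238 →hi
  mid=-1.99216 |R|=0.99219 →hi
  mid=-1.99713 |R|=0.99713 →hi
  ...
  [-2.00008,-1.99992] ⇒ x*=-2.0000
Interval (-2.0000, 0).

left endpoint -2.0000.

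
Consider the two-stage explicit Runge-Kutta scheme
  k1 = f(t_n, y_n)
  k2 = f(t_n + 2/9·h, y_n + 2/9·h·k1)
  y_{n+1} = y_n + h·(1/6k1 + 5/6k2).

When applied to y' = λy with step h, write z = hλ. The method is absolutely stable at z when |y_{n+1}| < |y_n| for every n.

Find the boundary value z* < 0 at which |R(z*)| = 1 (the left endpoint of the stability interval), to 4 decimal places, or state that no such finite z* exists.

left endpoint -5.4000.

Test eqn y'=λy, z=hλ:
  k1=λy_n ⇒ h·k1=z·y_n;  k2=λ(1+2/9z)y_n ⇒ h·k2=z(1+2/9z)y_n
  y_{n+1}/y_n = 1 + 1/6z + 5/6z(1+2/9z) = 1 + z + 5/27z²
  R(z) = 1 + z + 5/27z².

Need |R(x)|<1, x<0.
x=-0.8: |R|=0.3185
R=1: x+5/27x²=0 ⇒ x=−27/5=-5.4000; min R=1−1/(4·5/27)=-0.3500>−1
Confirm numerically:
  x=-4.519: |R|=0.26273 <1
  x=-3.354: |R|=0.27079 <1
  x=-2.452: |R|=0.33861 <1
  x=-5.672: |R|=1.28570 >1
  x=-5.615: |R|=1.22356 >1
  x=-5.565: |R|=1.17004 >1
So |R|<1 on (-5.4000, 0).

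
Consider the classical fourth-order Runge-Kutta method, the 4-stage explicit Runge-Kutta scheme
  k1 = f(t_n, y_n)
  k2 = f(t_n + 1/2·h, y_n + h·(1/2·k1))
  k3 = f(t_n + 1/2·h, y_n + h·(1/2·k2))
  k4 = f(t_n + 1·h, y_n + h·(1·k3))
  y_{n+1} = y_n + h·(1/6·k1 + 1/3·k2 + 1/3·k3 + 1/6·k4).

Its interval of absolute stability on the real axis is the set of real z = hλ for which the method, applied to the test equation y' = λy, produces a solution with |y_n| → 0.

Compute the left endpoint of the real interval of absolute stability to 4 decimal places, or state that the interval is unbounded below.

z* = -2.7853.

Test eqn y'=λy, z=hλ:
  order 4, 4-stage ⇒ R(z)=1+z+z^2/2+z^3/6+z^4/24
  (e.g. R(-1.36)=0.28810, |R|=0.28810)

Boundary: |R(x)|=1, x<0.
x=-1.36: |R|=0.2881
|R(-1.31)|=0.2961 |R(-1.17)|=0.3256 |R(-0.97)|=0.3852
Bisect:
  x_lo=-3.5389 |R|=2.8716  x_hi=-0.3440 |R|=0.7090
  mid=-1.94146 |R|=0.31550 →hi
  mid=-2.74019 |R|=0.93410 →hi
  mid=-3.13955 |R|=1.67937 →lo
  mid=-2.93987 |R|=1.25919 →lo
  mid=-2.84003 |R|=1.08571 →lo
  mid=-2.79011 |R|=1.00728 →lo
  mid=-2.76515 |R|=0.97005 →hi
  mid=-2.77763 |R|=0.98850 →hi
  mid=-2.78387 |R|=0.99785 →hi
  ...
  [-2.78543,-2.78523] ⇒ x*=-2.7853
So |R|<1 on (-2.7853, 0).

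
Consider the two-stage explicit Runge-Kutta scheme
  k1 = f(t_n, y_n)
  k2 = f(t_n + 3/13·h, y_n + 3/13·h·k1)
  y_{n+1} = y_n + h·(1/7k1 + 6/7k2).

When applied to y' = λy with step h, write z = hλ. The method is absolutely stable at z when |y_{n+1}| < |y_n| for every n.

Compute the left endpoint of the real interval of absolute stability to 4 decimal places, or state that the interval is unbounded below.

z* = -5.0556.

On y'=λy, z=hλ:
  k1=λy_n ⇒ h·k1=z·y_n;  k2=λ(1+3/13z)y_n ⇒ h·k2=z(1+3/13z)y_n
  y_{n+1}/y_n = 1 + 1/7z + 6/7z(1+3/13z) = 1 + z + 18/91z²
  R(z) = 1 + z + 18/91z².

Solve |R(x)|<1 on ℝ⁻.
x=-0.56: |R|=0.5020
R=1: x+18/91x²=0 ⇒ x=−91/18=-5.0556; min R=1−1/(4·18/91)=-0.2639>−1
Confirm numerically:
  x=-5.029: |R|=0.97358 <1
  x=-4.993: |R|=0.93822 <1
  x=-4.729: |R|=0.69454 <1
  x=-2.370: |R|=0.25896 <1
  x=-5.635: |R|=1.64586 >1
  x=-5.246: |R|=1.19762 >1
Stable set (-5.0556, 0).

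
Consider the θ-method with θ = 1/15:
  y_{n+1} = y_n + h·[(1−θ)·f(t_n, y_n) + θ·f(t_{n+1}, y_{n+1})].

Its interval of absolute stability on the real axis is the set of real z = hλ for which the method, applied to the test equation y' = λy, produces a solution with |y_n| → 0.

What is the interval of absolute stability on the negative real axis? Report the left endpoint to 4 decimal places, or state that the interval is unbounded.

Set f=λy, z=hλ:
  y_{n+1} = y_n + z·[14/15·y_n + 1/15·y_{n+1}] ⇒ (1 − 1/15z)y_{n+1} = (1 + 14/15z)y_n
  so R(z) = (1 + 14/15z)/(1 − 1/15z).

Boundary: |R(x)|=1, x<0.
x=-0.86: |R|=0.1866
R=−1: 1+14/15x = −1+1/15x ⇒ -13/15x=2 ⇒ x=2/(-13/15)=-2.3077
Confirm numerically:
  x=-1.872: |R|=0.66430 <1
  x=-1.789: |R|=0.59837 <1
  x=-1.734: |R|=0.55432 <1
  x=-0.971: |R|=0.08803 <1
  x=-2.620: |R|=1.23042 >1
  x=-2.345: |R|=1.02796 >1
Interval (-2.3077, 0).

z∈(-2.3077,0).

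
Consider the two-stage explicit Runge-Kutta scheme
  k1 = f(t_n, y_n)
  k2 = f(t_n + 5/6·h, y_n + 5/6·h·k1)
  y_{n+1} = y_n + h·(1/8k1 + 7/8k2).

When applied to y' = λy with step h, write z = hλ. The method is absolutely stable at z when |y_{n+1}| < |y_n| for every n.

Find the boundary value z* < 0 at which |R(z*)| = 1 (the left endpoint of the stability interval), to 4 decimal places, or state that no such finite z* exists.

On y'=λy, z=hλ:
  k1=λy_n ⇒ h·k1=z·y_n;  k2=λ(1+5/6z)y_n ⇒ h·k2=z(1+5/6z)y_n
  y_{n+1}/y_n = 1 + 1/8z + 7/8z(1+5/6z) = 1 + z + 35/48z²
  R(z) = 1 + z + 35/48z².

Need |R(x)|<1, x<0.
x=-1.58: |R|=1.2403
R=1: x+35/48x²=0 ⇒ x=−48/35=-1.3714; min R=1−1/(4·35/48)=0.6571>−1
Confirm numerically:
  x=-1.069: |R|=0.76426 <1
  x=-0.954: |R|=0.70963 <1
  x=-0.926: |R|=0.69924 <1
  x=-0.599: |R|=0.66263 <1
  x=-1.969: |R|=1.85795 >1
  x=-1.960: |R|=1.84117 >1
So |R|<1 on (-1.3714, 0).

left endpoint -1.3714.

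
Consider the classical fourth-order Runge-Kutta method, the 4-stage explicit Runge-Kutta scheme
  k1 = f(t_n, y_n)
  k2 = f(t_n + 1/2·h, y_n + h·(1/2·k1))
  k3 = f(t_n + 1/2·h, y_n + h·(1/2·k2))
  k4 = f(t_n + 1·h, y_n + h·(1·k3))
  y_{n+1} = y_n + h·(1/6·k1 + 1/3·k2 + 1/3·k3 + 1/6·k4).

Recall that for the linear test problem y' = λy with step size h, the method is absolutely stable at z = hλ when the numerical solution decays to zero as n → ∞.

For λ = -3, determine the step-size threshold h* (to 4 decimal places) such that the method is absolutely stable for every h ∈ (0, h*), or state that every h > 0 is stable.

With y'=λy (z=hλ):
  order 4, 4-stage ⇒ R(z)=1+z+z^2/2+z^3/6+z^4/24
  (e.g. R(-1.3)=0.29784, |R|=0.29784)

Need |R(x)|<1, x<0.
x=-1.3: |R|=0.2978
|R(-1.93)|=0.3124 |R(-1.52)|=0.2723
Bisect:
  x_lo=-3.5600 |R|=2.9495  x_hi=-0.3063 |R|=0.7362
  mid=-1.93313 |R|=0.31323 →hi
  mid=-2.74655 |R|=0.94315 →hi
  mid=-3.15326 |R|=1.71212 →lo
  mid=-2.94991 |R|=1.27791 →lo
  mid=-2.84823 |R|=1.09911 →lo
  mid=-2.79739 |R|=1.01839 →lo
  mid=-2.77197 |R|=0.98010 →hi
  ...
  [-2.78548,-2.78528] ⇒ x*=-2.7853
So |R|<1 on (-2.7853, 0).

(-2.7853,0); λ=-3 ⇒ h* = 0.9284.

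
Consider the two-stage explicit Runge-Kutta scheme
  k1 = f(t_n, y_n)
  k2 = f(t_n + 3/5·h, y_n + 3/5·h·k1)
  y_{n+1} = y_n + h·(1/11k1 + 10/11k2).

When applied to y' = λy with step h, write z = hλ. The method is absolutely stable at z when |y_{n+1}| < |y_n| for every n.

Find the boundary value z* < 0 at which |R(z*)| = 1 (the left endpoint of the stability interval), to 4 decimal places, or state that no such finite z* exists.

z* = -1.8333.

Test eqn y'=λy, z=hλ:
  k1=λy_n ⇒ h·k1=z·y_n;  k2=λ(1+3/5z)y_n ⇒ h·k2=z(1+3/5z)y_n
  y_{n+1}/y_n = 1 + 1/11z + 10/11z(1+3/5z) = 1 + z + 6/11z²
  R(z) = 1 + z + 6/11z².

Boundary: |R(x)|=1, x<0.
x=-0.89: |R|=0.5421
R=1: x+6/11x²=0 ⇒ x=−11/6=-1.8333; min R=1−1/(4·6/11)=0.5417>−1
Confirm numerically:
  x=-1.633: |R|=0.82156 <1
  x=-1.130: |R|=0.56649 <1
  x=-1.096: |R|=0.55921 <1
  x=-2.260: |R|=1.52596 >1
  x=-2.029: |R|=1.21655 >1
  x=-1.876: |R|=1.04366 >1
Interval (-1.8333, 0).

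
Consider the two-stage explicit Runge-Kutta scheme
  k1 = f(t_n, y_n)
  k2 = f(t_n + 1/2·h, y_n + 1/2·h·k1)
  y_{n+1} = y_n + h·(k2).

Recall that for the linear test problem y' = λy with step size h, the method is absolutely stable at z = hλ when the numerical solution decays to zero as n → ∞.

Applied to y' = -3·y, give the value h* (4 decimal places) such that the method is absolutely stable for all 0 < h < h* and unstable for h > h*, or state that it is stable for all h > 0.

With y'=λy (z=hλ):
  k1=λy_n ⇒ h·k1=z·y_n;  k2=λ(1+1/2z)y_n ⇒ h·k2=z(1+1/2z)y_n
  y_{n+1}/y_n = 1 + z(1+1/2z) = 1 + z + 1/2z²
  ⇒ R(z) = 1 + z + 1/2z².

Boundary: |R(x)|=1, x<0.
x=-1.78: |R|=0.8042
R=1: x+1/2x²=0 ⇒ x=−2=-2.0000; min R=1−1/(4·1/2)=0.5000>−1
Confirm numerically:
  x=-1.789: |R|=0.81126 <1
  x=-1.427: |R|=0.59116 <1
  x=-0.845: |R|=0.51201 <1
  x=-2.293: |R|=1.33592 >1
  x=-2.191: |R|=1.20924 >1
  x=-2.031: |R|=1.03148 >1
Interval (-2.0000, 0).

(-2.0000,0); λ=-3 ⇒ h* = (2)/3 = 0.6667.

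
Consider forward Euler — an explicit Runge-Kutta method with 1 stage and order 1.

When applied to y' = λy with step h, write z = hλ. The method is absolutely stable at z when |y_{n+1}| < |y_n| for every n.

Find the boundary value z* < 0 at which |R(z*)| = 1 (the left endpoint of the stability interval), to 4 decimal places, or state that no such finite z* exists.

left endpoint -2.0000.

With y'=λy (z=hλ):
  order 1, 1-stage ⇒ R(z)=1+z
  (e.g. R(-0.34)=0.66000, |R|=0.66000)

Find x<0 with |R(x)|<1.
x=-0.34: |R|=0.6600
|R(-2.09)|=1.0900 |R(-2.02)|=1.0200 |R(-0.72)|=0.2800
Bisect:
  x_lo=-2.5974 |R|=1.5974  x_hi=-0.3029 |R|=0.6971
  mid=-1.45014 |R|=0.45014 →hi
  mid=-2.02375 |R|=1.02375 →lo
  mid=-1.73695 |R|=0.73695 →hi
  mid=-1.88035 |R|=0.88035 →hi
  mid=-1.95205 |R|=0.95205 →hi
  mid=-1.98790 |R|=0.98790 →hi
  mid=-2.00583 |R|=1.00583 →lo
  mid=-1.99686 |R|=0.99686 →hi
  mid=-2.00135 |R|=1.00135 →lo
  mid=-1.99911 |R|=0.99911 →hi
  ...
  [-2.00009,-1.99995] ⇒ x*=-2.0000
So |R|<1 on (-2.0000, 0).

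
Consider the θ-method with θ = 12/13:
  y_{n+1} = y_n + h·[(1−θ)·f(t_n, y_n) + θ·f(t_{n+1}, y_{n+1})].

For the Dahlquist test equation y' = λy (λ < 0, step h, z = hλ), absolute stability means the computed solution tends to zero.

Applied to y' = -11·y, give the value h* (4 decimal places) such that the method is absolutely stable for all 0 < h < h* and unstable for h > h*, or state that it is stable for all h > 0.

unbounded; (−∞, 0). Any h>0 works for λ=-11.

Set f=λy, z=hλ:
  y_{n+1} = y_n + z·[1/13·y_n + 12/13·y_{n+1}] ⇒ (1 − 12/13z)y_{n+1} = (1 + 1/13z)y_n
  so R(z) = (1 + 1/13z)/(1 − 12/13z).

Need |R(x)|<1, x<0.
x=-1.19: |R|=0.4329
x=-2: |R|=0.2973
x=-10: |R|=0.0226
x=-100: |R|=0.0717
θ=12/13≥1/2 ⇒ |1+1/13x|<|1−12/13x| ∀x<0 ⇒ stable on all of ℝ⁻.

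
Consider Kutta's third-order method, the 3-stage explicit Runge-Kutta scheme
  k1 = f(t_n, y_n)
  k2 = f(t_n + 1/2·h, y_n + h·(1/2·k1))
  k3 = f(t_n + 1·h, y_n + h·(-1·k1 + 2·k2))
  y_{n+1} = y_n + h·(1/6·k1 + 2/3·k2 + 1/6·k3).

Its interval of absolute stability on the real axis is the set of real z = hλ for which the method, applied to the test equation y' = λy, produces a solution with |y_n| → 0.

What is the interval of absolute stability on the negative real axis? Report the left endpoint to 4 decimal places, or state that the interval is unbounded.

z∈(-2.5127,0).

With y'=λy (z=hλ):
  order 3, 3-stage ⇒ R(z)=1+z+z^2/2+z^3/6
  (e.g. R(-1.64)=-0.03036, |R|=0.03036)

Need |R(x)|<1, x<0.
x=-1.64: |R|=0.0304
|R(-2.58)|=1.1141 |R(-0.93)|=0.3684 |R(-0.51)|=0.5979
Bisect:
  x_lo=-3.3672 |R|=3.0612  x_hi=-0.0925 |R|=0.9117
  mid=-1.72985 |R|=0.09639 →hi
  mid=-2.54853 |R|=1.05982 →lo
  mid=-2.13919 |R|=0.48266 →hi
  mid=-2.34386 |R|=0.74309 →hi
  mid=-2.44620 |R|=0.89388 →hi
  mid=-2.49737 |R|=0.97489 →hi
  mid=-2.52295 |R|=1.01686 →lo
  mid=-2.51016 |R|=0.99575 →hi
  ...
  [-2.51276,-2.51256] ⇒ x*=-2.5127
Interval (-2.5127, 0).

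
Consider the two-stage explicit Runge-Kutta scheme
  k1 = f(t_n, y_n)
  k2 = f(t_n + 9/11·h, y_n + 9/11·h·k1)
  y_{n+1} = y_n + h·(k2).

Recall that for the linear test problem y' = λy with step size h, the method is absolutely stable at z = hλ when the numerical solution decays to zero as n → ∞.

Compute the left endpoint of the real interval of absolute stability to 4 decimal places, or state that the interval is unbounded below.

left endpoint -1.2222.

Test eqn y'=λy, z=hλ:
  k1=λy_n ⇒ h·k1=z·y_n;  k2=λ(1+9/11z)y_n ⇒ h·k2=z(1+9/11z)y_n
  y_{n+1}/y_n = 1 + z(1+9/11z) = 1 + z + 9/11z²
  so R(z) = 1 + z + 9/11z².

Boundary: |R(x)|=1, x<0.
x=-1.17: |R|=0.9500
R=1: x+9/11x²=0 ⇒ x=−11/9=-1.2222; min R=1−1/(4·9/11)=0.6944>−1
Confirm numerically:
  x=-1.184: |R|=0.96297 <1
  x=-0.696: |R|=0.70034 <1
  x=-0.604: |R|=0.69449 <1
  x=-0.564: |R|=0.69626 <1
  x=-1.378: |R|=1.17563 >1
  x=-1.287: |R|=1.06821 >1
  x=-1.279: |R|=1.05942 >1
So |R|<1 on (-1.2222, 0).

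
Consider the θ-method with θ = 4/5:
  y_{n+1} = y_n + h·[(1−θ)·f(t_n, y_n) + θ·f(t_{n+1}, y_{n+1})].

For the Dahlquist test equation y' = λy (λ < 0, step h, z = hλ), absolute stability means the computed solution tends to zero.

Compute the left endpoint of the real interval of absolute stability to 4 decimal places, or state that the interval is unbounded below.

With y'=λy (z=hλ):
  y_{n+1} = y_n + z·[1/5·y_n + 4/5·y_{n+1}] ⇒ (1 − 4/5z)y_{n+1} = (1 + 1/5z)y_n
  so R(z) = (1 + 1/5z)/(1 − 4/5z).

Boundary: |R(x)|=1, x<0.
x=-1.54: |R|=0.3100
x=-2: |R|=0.2308
x=-10: |R|=0.1111
x=-100: |R|=0.2346
θ=4/5≥1/2 ⇒ |1+1/5x|<|1−4/5x| ∀x<0 ⇒ interval (−∞,0).

(−∞, 0) — no finite endpoint.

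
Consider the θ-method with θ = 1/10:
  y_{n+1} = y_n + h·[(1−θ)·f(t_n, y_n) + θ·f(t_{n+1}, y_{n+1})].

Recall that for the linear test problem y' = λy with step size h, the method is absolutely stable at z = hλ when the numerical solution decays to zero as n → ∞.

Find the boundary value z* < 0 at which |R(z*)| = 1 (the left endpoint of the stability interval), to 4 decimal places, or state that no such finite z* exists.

Test eqn y'=λy, z=hλ:
  y_{n+1} = y_n + z·[9/10·y_n + 1/10·y_{n+1}] ⇒ (1 − 1/10z)y_{n+1} = (1 + 9/10z)y_n
  ⇒ R(z) = (1 + 9/10z)/(1 − 1/10z).

Solve |R(x)|<1 on ℝ⁻.
x=-1: |R|=0.0909
R=−1: 1+9/10x = −1+1/10x ⇒ -4/5x=2 ⇒ x=2/(-4/5)=-2.5000
Confirm numerically:
  x=-2.168: |R|=0.78172 <1
  x=-2.127: |R|=0.75394 <1
  x=-1.774: |R|=0.50671 <1
  x=-1.617: |R|=0.39193 <1
  x=-3.051: |R|=1.33775 >1
  x=-2.734: |R|=1.14701 >1
  x=-2.700: |R|=1.12598 >1
Interval (-2.5000, 0).

left endpoint -2.5000.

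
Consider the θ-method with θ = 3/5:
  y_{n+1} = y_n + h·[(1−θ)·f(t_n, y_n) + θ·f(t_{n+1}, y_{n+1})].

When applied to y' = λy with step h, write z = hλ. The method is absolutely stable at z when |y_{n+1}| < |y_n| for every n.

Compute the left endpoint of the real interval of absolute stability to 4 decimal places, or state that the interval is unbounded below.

Test eqn y'=λy, z=hλ:
  y_{n+1} = y_n + z·[2/5·y_n + 3/5·y_{n+1}] ⇒ (1 − 3/5z)y_{n+1} = (1 + 2/5z)y_n
  Hence R(z) = (1 + 2/5z)/(1 − 3/5z).

Find x<0 with |R(x)|<1.
x=-1.52: |R|=0.2050
x=-2: |R|=0.0909
x=-10: |R|=0.4286
x=-100: |R|=0.6393
θ=3/5≥1/2 ⇒ |1+2/5x|<|1−3/5x| ∀x<0 ⇒ stable on all of ℝ⁻.

unbounded; (−∞, 0).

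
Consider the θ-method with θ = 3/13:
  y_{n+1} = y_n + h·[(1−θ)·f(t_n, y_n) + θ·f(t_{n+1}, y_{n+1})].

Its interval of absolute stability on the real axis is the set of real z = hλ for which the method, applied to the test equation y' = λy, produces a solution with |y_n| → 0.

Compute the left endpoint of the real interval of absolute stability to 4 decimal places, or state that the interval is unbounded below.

With y'=λy (z=hλ):
  y_{n+1} = y_n + z·[10/13·y_n + 3/13·y_{n+1}] ⇒ (1 − 3/13z)y_{n+1} = (1 + 10/13z)y_n
  R(z) = (1 + 10/13z)/(1 − 3/13z).

Solve |R(x)|<1 on ℝ⁻.
x=-1.78: |R|=0.2617
R=−1: 1+10/13x = −1+3/13x ⇒ -7/13x=2 ⇒ x=2/(-7/13)=-3.7143
Confirm numerically:
  x=-3.446: |R|=0.91953 <1
  x=-3.347: |R|=0.88842 <1
  x=-2.419: |R|=0.55240 <1
  x=-1.668: |R|=0.20440 <1
  x=-4.082: |R|=1.10196 >1
  x=-3.863: |R|=1.04234 >1
  x=-3.800: |R|=1.02459 >1
So |R|<1 on (-3.7143, 0).

left endpoint -3.7143.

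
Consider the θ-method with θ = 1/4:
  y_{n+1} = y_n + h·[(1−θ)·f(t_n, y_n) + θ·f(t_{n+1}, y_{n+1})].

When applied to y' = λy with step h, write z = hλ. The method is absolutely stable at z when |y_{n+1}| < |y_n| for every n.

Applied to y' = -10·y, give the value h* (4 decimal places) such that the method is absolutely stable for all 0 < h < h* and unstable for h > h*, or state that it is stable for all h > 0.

With y'=λy (z=hλ):
  y_{n+1} = y_n + z·[3/4·y_n + 1/4·y_{n+1}] ⇒ (1 − 1/4z)y_{n+1} = (1 + 3/4z)y_n
  Hence R(z) = (1 + 3/4z)/(1 − 1/4z).

Find x<0 with |R(x)|<1.
x=-1.56: |R|=0.1223
R=−1: 1+3/4x = −1+1/4x ⇒ -1/2x=2 ⇒ x=2/(-1/2)=-4.0000
Confirm numerically:
  x=-3.282: |R|=0.80280 <1
  x=-3.195: |R|=0.77623 <1
  x=-1.872: |R|=0.27520 <1
  x=-1.689: |R|=0.18755 <1
  x=-4.528: |R|=1.12383 >1
  x=-4.140: |R|=1.03440 >1
  x=-4.099: |R|=1.02445 >1
Interval (-4.0000, 0).

(-4.0000,0); λ=-10 ⇒ h* = (4)/10 = 0.4000.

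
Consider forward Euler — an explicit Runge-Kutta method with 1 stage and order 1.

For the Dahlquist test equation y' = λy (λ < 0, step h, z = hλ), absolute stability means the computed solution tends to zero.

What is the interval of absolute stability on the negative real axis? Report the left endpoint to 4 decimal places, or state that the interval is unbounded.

(-2.0000, 0).

Set f=λy, z=hλ:
  order 1, 1-stage ⇒ R(z)=1+z
  (e.g. R(-0.62)=0.38000, |R|=0.38000)

Solve |R(x)|<1 on ℝ⁻.
x=-0.62: |R|=0.3800
|R(-1.88)|=0.8800 |R(-0.76)|=0.2400 |R(-0.66)|=0.3400
Bisect:
  x_lo=-2.4581 |R|=1.4581  x_hi=-0.3488 |R|=0.6512
  mid=-1.40344 |R|=0.40344 →hi
  mid=-1.93075 |R|=0.93075 →hi
  mid=-2.19441 |R|=1.19441 →lo
  mid=-2.06258 |R|=1.06258 →lo
  mid=-1.99667 |R|=0.99667 →hi
  mid=-2.02962 |R|=1.02962 →lo
  mid=-2.01314 |R|=1.01314 →lo
  ...
  [-2.00001,-1.99988] ⇒ x*=-2.0000
Interval (-2.0000, 0).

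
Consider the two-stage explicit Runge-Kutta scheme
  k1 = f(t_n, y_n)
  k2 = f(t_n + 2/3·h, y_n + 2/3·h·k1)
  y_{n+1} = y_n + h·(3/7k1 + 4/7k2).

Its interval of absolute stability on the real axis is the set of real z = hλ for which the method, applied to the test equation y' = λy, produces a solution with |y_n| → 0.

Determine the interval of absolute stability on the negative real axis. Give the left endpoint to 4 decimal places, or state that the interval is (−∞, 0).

Set f=λy, z=hλ:
  k1=λy_n ⇒ h·k1=z·y_n;  k2=λ(1+2/3z)y_n ⇒ h·k2=z(1+2/3z)y_n
  y_{n+1}/y_n = 1 + 3/7z + 4/7z(1+2/3z) = 1 + z + 8/21z²
  R(z) = 1 + z + 8/21z².

Boundary: |R(x)|=1, x<0.
x=-0.41: |R|=0.6540
R=1: x+8/21x²=0 ⇒ x=−21/8=-2.6250; min R=1−1/(4·8/21)=0.3438>−1
Confirm numerically:
  x=-2.011: |R|=0.52962 <1
  x=-1.531: |R|=0.36194 <1
  x=-1.210: |R|=0.34775 <1
  x=-2.922: |R|=1.33060 >1
  x=-2.885: |R|=1.28575 >1
So |R|<1 on (-2.6250, 0).

(-2.6250, 0).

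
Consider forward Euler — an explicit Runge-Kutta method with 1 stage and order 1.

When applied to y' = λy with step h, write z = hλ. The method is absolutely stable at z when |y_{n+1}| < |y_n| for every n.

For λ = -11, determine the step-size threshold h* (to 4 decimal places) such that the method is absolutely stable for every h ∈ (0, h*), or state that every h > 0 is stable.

(-2.0000,0); λ=-11 ⇒ h* = 0.1818.

Set f=λy, z=hλ:
  order 1, 1-stage ⇒ R(z)=1+z
  (e.g. R(-1.12)=-0.12000, |R|=0.12000)

Need |R(x)|<1, x<0.
x=-1.12: |R|=0.1200
|R(-2.25)|=1.2500 |R(-1.68)|=0.6800 |R(-1.65)|=0.6500
Bisect:
  x_lo=-2.6773 |R|=1.6773  x_hi=-0.0527 |R|=0.9473
  mid=-1.36498 |R|=0.36498 →hi
  mid=-2.02113 |R|=1.02113 →lo
  mid=-1.69306 |R|=0.69306 →hi
  mid=-1.85709 |R|=0.85709 →hi
  mid=-1.93911 |R|=0.93911 →hi
  mid=-1.98012 |R|=0.98012 →hi
  mid=-2.00063 |R|=1.00063 →lo
  ...
  [-2.00015,-1.99999] ⇒ x*=-2.0000
Interval (-2.0000, 0).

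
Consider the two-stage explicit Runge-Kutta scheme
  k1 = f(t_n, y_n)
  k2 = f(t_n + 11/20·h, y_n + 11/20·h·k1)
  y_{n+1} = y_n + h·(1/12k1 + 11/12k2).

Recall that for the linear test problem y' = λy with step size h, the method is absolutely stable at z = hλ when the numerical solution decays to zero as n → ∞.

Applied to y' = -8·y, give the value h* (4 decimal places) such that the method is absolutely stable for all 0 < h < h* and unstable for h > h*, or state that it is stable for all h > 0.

(-1.9835,0); λ=-8 ⇒ h* = (240/121)/8 = 0.2479.

Test eqn y'=λy, z=hλ:
  k1=λy_n ⇒ h·k1=z·y_n;  k2=λ(1+11/20z)y_n ⇒ h·k2=z(1+11/20z)y_n
  y_{n+1}/y_n = 1 + 1/12z + 11/12z(1+11/20z) = 1 + z + 121/240z²
  so R(z) = 1 + z + 121/240z².

Boundary: |R(x)|=1, x<0.
x=-1.64: |R|=0.7160
R=1: x+121/240x²=0 ⇒ x=−240/121=-1.9835; min R=1−1/(4·121/240)=0.5041>−1
Confirm numerically:
  x=-1.921: |R|=0.93950 <1
  x=-1.733: |R|=0.78116 <1
  x=-0.915: |R|=0.50710 <1
  x=-0.801: |R|=0.52247 <1
  x=-2.519: |R|=1.68012 >1
  x=-2.295: |R|=1.36046 >1
  x=-2.148: |R|=1.17818 >1
Interval (-1.9835, 0).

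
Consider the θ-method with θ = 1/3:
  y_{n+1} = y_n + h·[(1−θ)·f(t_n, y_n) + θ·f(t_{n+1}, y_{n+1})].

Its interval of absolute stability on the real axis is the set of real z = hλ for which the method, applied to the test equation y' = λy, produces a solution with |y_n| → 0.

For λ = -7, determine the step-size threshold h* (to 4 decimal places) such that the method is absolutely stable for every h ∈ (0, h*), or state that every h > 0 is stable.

(-6.0000,0); λ=-7 ⇒ h* = (6)/7 = 0.8571.

On y'=λy, z=hλ:
  y_{n+1} = y_n + z·[2/3·y_n + 1/3·y_{n+1}] ⇒ (1 − 1/3z)y_{n+1} = (1 + 2/3z)y_n
  R(z) = (1 + 2/3z)/(1 − 1/3z).

Boundary: |R(x)|=1, x<0.
x=-0.6: |R|=0.5000
R=−1: 1+2/3x = −1+1/3x ⇒ -1/3x=2 ⇒ x=2/(-1/3)=-6.0000
Confirm numerically:
  x=-5.790: |R|=0.97611 <1
  x=-3.012: |R|=0.50299 <1
  x=-2.610: |R|=0.39572 <1
  x=-6.597: |R|=1.06221 >1
  x=-6.580: |R|=1.06054 >1
  x=-6.577: |R|=1.06025 >1
So |R|<1 on (-6.0000, 0).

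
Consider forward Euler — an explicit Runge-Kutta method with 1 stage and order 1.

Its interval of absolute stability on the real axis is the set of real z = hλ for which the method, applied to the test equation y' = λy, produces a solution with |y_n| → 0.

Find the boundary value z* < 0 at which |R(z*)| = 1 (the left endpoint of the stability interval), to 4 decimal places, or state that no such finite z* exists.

With y'=λy (z=hλ):
  order 1, 1-stage ⇒ R(z)=1+z
  (e.g. R(-0.63)=0.37000, |R|=0.37000)

Solve |R(x)|<1 on ℝ⁻.
x=-0.63: |R|=0.3700
|R(-2.21)|=1.2100 |R(-1.52)|=0.5200 |R(-1.29)|=0.2900
Bisect:
  x_lo=-2.6645 |R|=1.6645  x_hi=-0.1087 |R|=0.8913
  mid=-1.38659 |R|=0.38659 →hi
  mid=-2.02552 |R|=1.02552 →lo
  mid=-1.70605 |R|=0.70605 →hi
  mid=-1.86579 |R|=0.86579 →hi
  mid=-1.94565 |R|=0.94565 →hi
  mid=-1.98559 |R|=0.98559 →hi
  mid=-2.00555 |R|=1.00555 →lo
  mid=-1.99557 |R|=0.99557 →hi
  ...
  [-2.00009,-1.99994] ⇒ x*=-2.0000
Interval (-2.0000, 0).

z* = -2.0000.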